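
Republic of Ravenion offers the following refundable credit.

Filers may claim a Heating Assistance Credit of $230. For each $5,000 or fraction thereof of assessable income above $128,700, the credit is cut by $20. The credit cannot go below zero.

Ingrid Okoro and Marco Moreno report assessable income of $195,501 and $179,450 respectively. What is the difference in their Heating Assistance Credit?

$10

Ingrid ($195,501): Heating Assistance Credit: income exceeds $128,700 by $66,801 → 14 increments × $20 = $280 ≥ base, so the credit is $0.
Marco ($179,450): Heating Assistance Credit: income exceeds $128,700 by $50,750, which is 11 full-or-partial $5,000 increments; reduction = 11 × $20 = $220, leaving $10.
Difference: |$0 − $10| = $10.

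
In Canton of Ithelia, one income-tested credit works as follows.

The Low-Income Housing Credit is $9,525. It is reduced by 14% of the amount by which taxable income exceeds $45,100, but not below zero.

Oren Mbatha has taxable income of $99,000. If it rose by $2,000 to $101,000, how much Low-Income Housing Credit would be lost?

$280

At $99,000 — 14% of the $53,900 excess over $45,100 is $7,546; credit = $9,525 − $7,546 = $1,979.
At $101,000 — 14% of the $55,900 excess over $45,100 is $7,826; credit = $9,525 − $7,826 = $1,699.
Lost: $1,979 − $1,699 = $280.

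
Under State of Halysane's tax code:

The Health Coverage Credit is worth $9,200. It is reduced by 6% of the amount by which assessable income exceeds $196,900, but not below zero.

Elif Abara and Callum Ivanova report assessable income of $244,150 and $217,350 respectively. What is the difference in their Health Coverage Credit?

Elif ($244,150): Health Coverage Credit: 6% of the $47,250 excess over $196,900 is $2,835; credit = $9,200 − $2,835 = $6,365.
Callum ($217,350): Health Coverage Credit: 6% of the $20,450 excess over $196,900 is $1,227; credit = $9,200 − $1,227 = $7,973.
Difference: |$6,365 − $7,973| = $1,608.

$1,608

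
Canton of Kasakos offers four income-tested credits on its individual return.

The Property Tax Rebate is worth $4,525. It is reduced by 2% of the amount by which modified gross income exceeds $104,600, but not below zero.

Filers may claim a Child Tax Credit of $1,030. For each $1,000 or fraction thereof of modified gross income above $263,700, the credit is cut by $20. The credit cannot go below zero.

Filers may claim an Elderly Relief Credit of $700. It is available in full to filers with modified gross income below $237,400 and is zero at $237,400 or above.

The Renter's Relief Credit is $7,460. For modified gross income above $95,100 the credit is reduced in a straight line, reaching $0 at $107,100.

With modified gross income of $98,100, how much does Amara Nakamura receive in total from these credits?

$11,850

Property Tax Rebate: $98,100 is at or below the $104,600 threshold, so the full $4,525 applies.
Child Tax Credit: $98,100 is at or below the $263,700 threshold, so the full $1,030 applies.
Elderly Relief Credit: $98,100 is below the $237,400 cutoff, so the full $700 applies.
Renter's Relief Credit: $98,100 is $3,000 into a $12,000 phase-out range, leaving 9,000/12,000 of the credit: $7,460 × 9,000/12,000 = $5,595.
Total: $4,525 + $1,030 + $700 + $5,595 = $11,850.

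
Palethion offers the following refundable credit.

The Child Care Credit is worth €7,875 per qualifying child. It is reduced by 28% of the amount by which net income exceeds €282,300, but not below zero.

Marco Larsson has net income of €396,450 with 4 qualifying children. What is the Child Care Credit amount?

€0

Child Care Credit: base = 4 × €7,875 = €31,500. 28% of the €114,150 excess over €282,300 is €31,962 ≥ base, so the credit is €0.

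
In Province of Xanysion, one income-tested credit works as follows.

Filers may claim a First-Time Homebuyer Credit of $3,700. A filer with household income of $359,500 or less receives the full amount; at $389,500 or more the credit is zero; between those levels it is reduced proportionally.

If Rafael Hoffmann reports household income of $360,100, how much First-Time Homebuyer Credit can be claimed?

$3,626

First-Time Homebuyer Credit: $360,100 is $600 into a $30,000 phase-out range, leaving 29,400/30,000 of the credit: $3,700 × 29,400/30,000 = $3,626.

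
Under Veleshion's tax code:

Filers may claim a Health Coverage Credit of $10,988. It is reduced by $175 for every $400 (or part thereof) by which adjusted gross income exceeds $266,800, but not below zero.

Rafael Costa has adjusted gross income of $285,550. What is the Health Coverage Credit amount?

$2,763

Health Coverage Credit: income exceeds $266,800 by $18,750, which is 47 full-or-partial $400 increments; reduction = 47 × $175 = $8,225, leaving $2,763.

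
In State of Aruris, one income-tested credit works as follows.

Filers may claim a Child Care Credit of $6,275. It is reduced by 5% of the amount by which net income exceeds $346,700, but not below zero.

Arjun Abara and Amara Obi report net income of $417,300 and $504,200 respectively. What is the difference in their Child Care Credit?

Arjun ($417,300): Child Care Credit: 5% of the $70,600 excess over $346,700 is $3,530; credit = $6,275 − $3,530 = $2,745.
Amara ($504,200): Child Care Credit: 5% of the $157,500 excess over $346,700 is $7,875 ≥ base, so the credit is $0.
Difference: |$2,745 − $0| = $2,745.

$2,745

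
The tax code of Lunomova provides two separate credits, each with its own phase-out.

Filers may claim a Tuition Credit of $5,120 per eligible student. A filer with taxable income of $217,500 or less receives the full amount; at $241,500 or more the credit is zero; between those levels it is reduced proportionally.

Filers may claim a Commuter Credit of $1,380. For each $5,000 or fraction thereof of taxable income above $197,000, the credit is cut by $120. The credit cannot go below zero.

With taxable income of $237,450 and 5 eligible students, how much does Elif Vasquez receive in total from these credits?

Tuition Credit: base = 5 × $5,120 = $25,600. $237,450 is $19,950 into a $24,000 phase-out range, leaving 4,050/24,000 of the credit: $25,600 × 4,050/24,000 = $4,320.
Commuter Credit: income exceeds $197,000 by $40,450, which is 9 full-or-partial $5,000 increments; reduction = 9 × $120 = $1,080, leaving $300.
Total: $4,320 + $300 = $4,620.

$4,620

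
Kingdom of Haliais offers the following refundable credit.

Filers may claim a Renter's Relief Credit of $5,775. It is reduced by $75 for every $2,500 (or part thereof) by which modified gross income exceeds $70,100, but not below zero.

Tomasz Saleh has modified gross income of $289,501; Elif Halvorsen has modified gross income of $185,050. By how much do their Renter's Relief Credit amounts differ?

Tomasz ($289,501): Renter's Relief Credit: income exceeds $70,100 by $219,401 → 88 increments × $75 = $6,600 ≥ base, so the credit is $0.
Elif ($185,050): Renter's Relief Credit: income exceeds $70,100 by $114,950, which is 46 full-or-partial $2,500 increments; reduction = 46 × $75 = $3,450, leaving $2,325.
Difference: |$0 − $2,325| = $2,325.

$2,325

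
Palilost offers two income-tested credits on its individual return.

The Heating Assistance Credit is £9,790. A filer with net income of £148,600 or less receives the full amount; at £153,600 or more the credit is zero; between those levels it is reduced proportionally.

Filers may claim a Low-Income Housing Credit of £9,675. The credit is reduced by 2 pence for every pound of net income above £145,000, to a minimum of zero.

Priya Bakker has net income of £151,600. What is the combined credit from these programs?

Heating Assistance Credit: £151,600 is £3,000 into a £5,000 phase-out range, leaving 2,000/5,000 of the credit: £9,790 × 2,000/5,000 = £3,916.
Low-Income Housing Credit: 2% of the £6,600 excess over £145,000 is £132; credit = £9,675 − £132 = £9,543.
Total: £3,916 + £9,543 = £13,459.

£13,459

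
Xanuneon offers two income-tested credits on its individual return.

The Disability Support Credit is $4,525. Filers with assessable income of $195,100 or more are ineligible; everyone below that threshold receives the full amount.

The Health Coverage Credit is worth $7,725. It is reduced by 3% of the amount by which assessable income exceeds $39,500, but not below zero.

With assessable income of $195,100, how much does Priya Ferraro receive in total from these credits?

Disability Support Credit: $195,100 meets or exceeds the $195,100 cutoff, so the credit is $0.
Health Coverage Credit: 3% of the $155,600 excess over $39,500 is $4,668; credit = $7,725 − $4,668 = $3,057.
Total: $0 + $3,057 = $3,057.

$3,057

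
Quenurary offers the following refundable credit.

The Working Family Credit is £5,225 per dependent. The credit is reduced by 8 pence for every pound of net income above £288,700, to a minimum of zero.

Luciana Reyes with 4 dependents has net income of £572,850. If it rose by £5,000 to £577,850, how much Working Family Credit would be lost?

At £572,850 — base = 4 × £5,225 = £20,900. 8% of the £284,150 excess over £288,700 is £22,732 ≥ base, so the credit is £0.
At £577,850 — base = 4 × £5,225 = £20,900. 8% of the £289,150 excess over £288,700 is £23,132 ≥ base, so the credit is £0.
Lost: £0 − £0 = £0.

£0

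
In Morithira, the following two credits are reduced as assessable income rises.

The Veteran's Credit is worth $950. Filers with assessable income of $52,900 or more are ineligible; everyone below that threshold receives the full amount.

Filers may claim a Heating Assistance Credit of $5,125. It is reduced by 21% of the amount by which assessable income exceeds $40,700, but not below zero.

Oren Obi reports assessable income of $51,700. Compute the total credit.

$3,765

Veteran's Credit: $51,700 is below the $52,900 cutoff, so the full $950 applies.
Heating Assistance Credit: 21% of the $11,000 excess over $40,700 is $2,310; credit = $5,125 − $2,310 = $2,815.
Total: $950 + $2,815 = $3,765.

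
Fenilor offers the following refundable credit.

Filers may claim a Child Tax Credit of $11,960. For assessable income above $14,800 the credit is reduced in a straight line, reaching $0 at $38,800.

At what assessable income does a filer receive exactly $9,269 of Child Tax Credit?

$20,200

$9,269 is 9,269/11,960 of the full $11,960, so 2,691/11,960 of the $24,000 range has been used: income = $14,800 + $24,000 × 2,691/11,960 = $20,200.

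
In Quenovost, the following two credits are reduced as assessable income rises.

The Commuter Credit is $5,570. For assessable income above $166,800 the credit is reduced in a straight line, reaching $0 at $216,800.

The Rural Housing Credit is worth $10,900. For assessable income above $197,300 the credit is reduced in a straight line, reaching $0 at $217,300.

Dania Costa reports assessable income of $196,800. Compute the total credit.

Commuter Credit: $196,800 is $30,000 into a $50,000 phase-out range, leaving 20,000/50,000 of the credit: $5,570 × 20,000/50,000 = $2,228.
Rural Housing Credit: $196,800 is at or below the $197,300 threshold, so the full $10,900 applies.
Total: $2,228 + $10,900 = $13,128.

$13,128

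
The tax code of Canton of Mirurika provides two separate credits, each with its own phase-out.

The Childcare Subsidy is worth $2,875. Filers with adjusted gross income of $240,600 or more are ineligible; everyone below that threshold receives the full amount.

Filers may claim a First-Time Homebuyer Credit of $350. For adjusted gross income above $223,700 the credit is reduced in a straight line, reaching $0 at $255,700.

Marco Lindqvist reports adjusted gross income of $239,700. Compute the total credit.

Childcare Subsidy: $239,700 is below the $240,600 cutoff, so the full $2,875 applies.
First-Time Homebuyer Credit: $239,700 is $16,000 into a $32,000 phase-out range, leaving 16,000/32,000 of the credit: $350 × 16,000/32,000 = $175.
Total: $2,875 + $175 = $3,050.

$3,050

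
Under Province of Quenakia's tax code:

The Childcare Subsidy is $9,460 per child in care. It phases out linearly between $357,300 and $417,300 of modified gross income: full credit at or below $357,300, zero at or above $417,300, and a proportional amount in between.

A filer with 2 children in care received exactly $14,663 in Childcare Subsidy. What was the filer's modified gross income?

$370,800

Full credit = 2 × $9,460 = $18,920.
$14,663 is 14,663/18,920 of the full $18,920, so 4,257/18,920 of the $60,000 range has been used: income = $357,300 + $60,000 × 4,257/18,920 = $370,800.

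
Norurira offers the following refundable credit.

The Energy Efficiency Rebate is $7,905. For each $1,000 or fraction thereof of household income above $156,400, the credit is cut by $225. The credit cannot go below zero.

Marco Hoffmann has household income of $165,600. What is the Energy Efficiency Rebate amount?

Energy Efficiency Rebate: income exceeds $156,400 by $9,200, which is 10 full-or-partial $1,000 increments; reduction = 10 × $225 = $2,250, leaving $5,655.

$5,655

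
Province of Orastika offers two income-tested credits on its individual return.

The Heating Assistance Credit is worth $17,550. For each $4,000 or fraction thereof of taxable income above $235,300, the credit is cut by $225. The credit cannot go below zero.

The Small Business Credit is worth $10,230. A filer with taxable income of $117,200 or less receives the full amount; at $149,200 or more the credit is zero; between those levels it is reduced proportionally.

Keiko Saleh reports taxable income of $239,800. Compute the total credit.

Heating Assistance Credit: income exceeds $235,300 by $4,500, which is 2 full-or-partial $4,000 increments; reduction = 2 × $225 = $450, leaving $17,100.
Small Business Credit: $239,800 is at or above $149,200, so the credit is $0.
Total: $17,100 + $0 = $17,100.

$17,100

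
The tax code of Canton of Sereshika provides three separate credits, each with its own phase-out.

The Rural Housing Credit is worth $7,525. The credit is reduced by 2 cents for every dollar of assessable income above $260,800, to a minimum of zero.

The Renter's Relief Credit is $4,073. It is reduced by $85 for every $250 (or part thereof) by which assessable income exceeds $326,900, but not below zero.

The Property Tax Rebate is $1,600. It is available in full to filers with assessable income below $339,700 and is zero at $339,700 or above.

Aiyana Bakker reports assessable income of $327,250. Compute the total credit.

Rural Housing Credit: 2% of the $66,450 excess over $260,800 is $1,329; credit = $7,525 − $1,329 = $6,196.
Renter's Relief Credit: income exceeds $326,900 by $350, which is 2 full-or-partial $250 increments; reduction = 2 × $85 = $170, leaving $3,903.
Property Tax Rebate: $327,250 is below the $339,700 cutoff, so the full $1,600 applies.
Total: $6,196 + $3,903 + $1,600 = $11,699.

$11,699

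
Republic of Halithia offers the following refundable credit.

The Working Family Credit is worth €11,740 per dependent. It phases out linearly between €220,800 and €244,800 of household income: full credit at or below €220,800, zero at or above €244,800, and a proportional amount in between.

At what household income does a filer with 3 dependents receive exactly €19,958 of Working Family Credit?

€231,200

Full credit = 3 × €11,740 = €35,220.
€19,958 is 19,958/35,220 of the full €35,220, so 15,262/35,220 of the €24,000 range has been used: income = €220,800 + €24,000 × 15,262/35,220 = €231,200.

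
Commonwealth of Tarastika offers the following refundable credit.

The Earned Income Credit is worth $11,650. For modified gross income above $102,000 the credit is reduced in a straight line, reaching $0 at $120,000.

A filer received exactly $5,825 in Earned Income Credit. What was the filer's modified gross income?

$111,000

$5,825 is 5,825/11,650 of the full $11,650, so 5,825/11,650 of the $18,000 range has been used: income = $102,000 + $18,000 × 5,825/11,650 = $111,000.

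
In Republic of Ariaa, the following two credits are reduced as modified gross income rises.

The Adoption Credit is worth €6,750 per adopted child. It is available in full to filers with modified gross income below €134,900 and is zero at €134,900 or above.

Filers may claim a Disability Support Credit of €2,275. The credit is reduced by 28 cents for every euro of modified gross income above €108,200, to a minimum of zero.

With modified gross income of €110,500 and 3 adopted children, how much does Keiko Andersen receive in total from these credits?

€21,881

Adoption Credit: base = 3 × €6,750 = €20,250. €110,500 is below the €134,900 cutoff, so the full €20,250 applies.
Disability Support Credit: 28% of the €2,300 excess over €108,200 is €644; credit = €2,275 − €644 = €1,631.
Total: €20,250 + €1,631 = €21,881.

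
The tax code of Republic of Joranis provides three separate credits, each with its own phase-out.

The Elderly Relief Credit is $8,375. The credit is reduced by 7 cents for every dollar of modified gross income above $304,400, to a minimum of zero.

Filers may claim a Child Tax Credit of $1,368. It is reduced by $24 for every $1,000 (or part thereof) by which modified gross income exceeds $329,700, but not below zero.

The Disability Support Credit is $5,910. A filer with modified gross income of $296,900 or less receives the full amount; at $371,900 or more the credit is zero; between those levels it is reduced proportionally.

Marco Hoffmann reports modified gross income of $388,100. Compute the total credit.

Elderly Relief Credit: 7% of the $83,700 excess over $304,400 is $5,859; credit = $8,375 − $5,859 = $2,516.
Child Tax Credit: income exceeds $329,700 by $58,400 → 59 increments × $24 = $1,416 ≥ base, so the credit is $0.
Disability Support Credit: $388,100 is at or above $371,900, so the credit is $0.
Total: $2,516 + $0 + $0 = $2,516.

$2,516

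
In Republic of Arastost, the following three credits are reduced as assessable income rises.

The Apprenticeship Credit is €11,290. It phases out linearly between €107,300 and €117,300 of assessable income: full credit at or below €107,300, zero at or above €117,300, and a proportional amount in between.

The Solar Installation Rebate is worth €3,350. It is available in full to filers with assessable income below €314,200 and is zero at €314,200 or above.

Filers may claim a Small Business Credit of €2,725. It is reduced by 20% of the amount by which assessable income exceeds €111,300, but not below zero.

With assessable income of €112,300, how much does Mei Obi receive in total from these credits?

Apprenticeship Credit: €112,300 is €5,000 into a €10,000 phase-out range, leaving 5,000/10,000 of the credit: €11,290 × 5,000/10,000 = €5,645.
Solar Installation Rebate: €112,300 is below the €314,200 cutoff, so the full €3,350 applies.
Small Business Credit: 20% of the €1,000 excess over €111,300 is €200; credit = €2,725 − €200 = €2,525.
Total: €5,645 + €3,350 + €2,525 = €11,520.

€11,520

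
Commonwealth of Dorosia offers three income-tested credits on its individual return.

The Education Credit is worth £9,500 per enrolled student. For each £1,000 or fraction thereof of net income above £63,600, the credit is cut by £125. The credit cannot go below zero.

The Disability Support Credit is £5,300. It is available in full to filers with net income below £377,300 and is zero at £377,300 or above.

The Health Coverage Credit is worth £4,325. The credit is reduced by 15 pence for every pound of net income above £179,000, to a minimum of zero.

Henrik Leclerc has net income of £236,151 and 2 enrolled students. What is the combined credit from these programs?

£5,300

Education Credit: base = 2 × £9,500 = £19,000. income exceeds £63,600 by £172,551 → 173 increments × £125 = £21,625 ≥ base, so the credit is £0.
Disability Support Credit: £236,151 is below the £377,300 cutoff, so the full £5,300 applies.
Health Coverage Credit: 15% of the £57,151 excess over £179,000 is £8,572.65 ≥ base, so the credit is £0.
Total: £0 + £5,300 + £0 = £5,300.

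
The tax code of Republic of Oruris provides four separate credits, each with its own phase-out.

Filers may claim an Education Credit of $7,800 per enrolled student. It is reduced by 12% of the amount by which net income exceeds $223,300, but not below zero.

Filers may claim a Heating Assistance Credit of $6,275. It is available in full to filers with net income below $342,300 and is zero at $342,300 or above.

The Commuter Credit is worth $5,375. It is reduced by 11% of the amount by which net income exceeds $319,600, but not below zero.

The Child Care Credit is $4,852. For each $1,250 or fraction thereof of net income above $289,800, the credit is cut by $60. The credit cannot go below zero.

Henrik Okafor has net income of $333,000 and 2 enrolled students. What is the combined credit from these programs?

$15,364

Education Credit: base = 2 × $7,800 = $15,600. 12% of the $109,700 excess over $223,300 is $13,164; credit = $15,600 − $13,164 = $2,436.
Heating Assistance Credit: $333,000 is below the $342,300 cutoff, so the full $6,275 applies.
Commuter Credit: 11% of the $13,400 excess over $319,600 is $1,474; credit = $5,375 − $1,474 = $3,901.
Child Care Credit: income exceeds $289,800 by $43,200, which is 35 full-or-partial $1,250 increments; reduction = 35 × $60 = $2,100, leaving $2,752.
Total: $2,436 + $6,275 + $3,901 + $2,752 = $15,364.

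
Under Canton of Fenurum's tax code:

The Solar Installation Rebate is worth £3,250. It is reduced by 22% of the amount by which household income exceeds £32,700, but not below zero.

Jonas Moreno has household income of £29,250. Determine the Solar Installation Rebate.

Solar Installation Rebate: £29,250 is at or below the £32,700 threshold, so the full £3,250 applies.

£3,250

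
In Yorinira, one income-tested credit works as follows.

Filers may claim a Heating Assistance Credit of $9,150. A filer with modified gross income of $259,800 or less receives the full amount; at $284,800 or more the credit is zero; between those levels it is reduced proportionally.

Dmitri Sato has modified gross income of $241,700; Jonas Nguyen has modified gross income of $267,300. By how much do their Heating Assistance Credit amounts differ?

$2,745

Dmitri ($241,700): Heating Assistance Credit: $241,700 is at or below the $259,800 threshold, so the full $9,150 applies.
Jonas ($267,300): Heating Assistance Credit: $267,300 is $7,500 into a $25,000 phase-out range, leaving 17,500/25,000 of the credit: $9,150 × 17,500/25,000 = $6,405.
Difference: |$9,150 − $6,405| = $2,745.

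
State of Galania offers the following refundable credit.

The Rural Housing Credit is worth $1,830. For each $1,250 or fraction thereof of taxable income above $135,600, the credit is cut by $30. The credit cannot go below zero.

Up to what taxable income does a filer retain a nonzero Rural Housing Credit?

After 60 increments the reduction is 60 × $30 = $1,800, leaving $30; one more increment wipes it out. Increment 60 ends at excess 60 × $1,250 = $75,000, so the highest qualifying income is $135,600 + $75,000 = $210,600.

$210,600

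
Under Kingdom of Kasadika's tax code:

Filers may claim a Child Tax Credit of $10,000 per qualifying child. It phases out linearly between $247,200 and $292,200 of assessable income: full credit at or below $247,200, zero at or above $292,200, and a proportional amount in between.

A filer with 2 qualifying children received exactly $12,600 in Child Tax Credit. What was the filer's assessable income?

$263,850

Full credit = 2 × $10,000 = $20,000.
$12,600 is 12,600/20,000 of the full $20,000, so 7,400/20,000 of the $45,000 range has been used: income = $247,200 + $45,000 × 7,400/20,000 = $263,850.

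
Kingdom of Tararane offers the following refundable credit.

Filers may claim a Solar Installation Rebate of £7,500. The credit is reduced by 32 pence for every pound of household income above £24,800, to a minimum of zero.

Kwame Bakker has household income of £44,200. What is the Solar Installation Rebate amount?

£1,292

Solar Installation Rebate: 32% of the £19,400 excess over £24,800 is £6,208; credit = £7,500 − £6,208 = £1,292.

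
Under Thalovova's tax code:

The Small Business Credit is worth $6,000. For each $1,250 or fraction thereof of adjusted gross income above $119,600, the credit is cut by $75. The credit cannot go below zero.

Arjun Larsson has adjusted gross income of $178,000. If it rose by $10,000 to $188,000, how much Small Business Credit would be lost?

At $178,000 — income exceeds $119,600 by $58,400, which is 47 full-or-partial $1,250 increments; reduction = 47 × $75 = $3,525, leaving $2,475.
At $188,000 — income exceeds $119,600 by $68,400, which is 55 full-or-partial $1,250 increments; reduction = 55 × $75 = $4,125, leaving $1,875.
Lost: $2,475 − $1,875 = $600.

$600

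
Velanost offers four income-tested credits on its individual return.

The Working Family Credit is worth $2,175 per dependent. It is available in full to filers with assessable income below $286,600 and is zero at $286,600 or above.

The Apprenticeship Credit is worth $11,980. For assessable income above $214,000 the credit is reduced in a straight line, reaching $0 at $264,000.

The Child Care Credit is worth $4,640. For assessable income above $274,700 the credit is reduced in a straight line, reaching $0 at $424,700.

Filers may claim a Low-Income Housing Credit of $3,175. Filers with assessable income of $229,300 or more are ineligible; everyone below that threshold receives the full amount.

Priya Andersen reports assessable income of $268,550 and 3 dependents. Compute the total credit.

Working Family Credit: base = 3 × $2,175 = $6,525. $268,550 is below the $286,600 cutoff, so the full $6,525 applies.
Apprenticeship Credit: $268,550 is at or above $264,000, so the credit is $0.
Child Care Credit: $268,550 is at or below the $274,700 threshold, so the full $4,640 applies.
Low-Income Housing Credit: $268,550 meets or exceeds the $229,300 cutoff, so the credit is $0.
Total: $6,525 + $0 + $4,640 + $0 = $11,165.

$11,165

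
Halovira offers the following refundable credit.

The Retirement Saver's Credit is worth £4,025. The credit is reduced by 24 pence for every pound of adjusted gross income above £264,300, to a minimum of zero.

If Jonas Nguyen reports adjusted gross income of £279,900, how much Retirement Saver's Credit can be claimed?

£281

Retirement Saver's Credit: 24% of the £15,600 excess over £264,300 is £3,744; credit = £4,025 − £3,744 = £281.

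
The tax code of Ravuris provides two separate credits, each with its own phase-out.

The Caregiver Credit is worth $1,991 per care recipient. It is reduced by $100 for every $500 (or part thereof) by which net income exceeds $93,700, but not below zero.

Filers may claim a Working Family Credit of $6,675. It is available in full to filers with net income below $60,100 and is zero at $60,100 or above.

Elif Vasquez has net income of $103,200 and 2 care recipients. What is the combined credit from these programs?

Caregiver Credit: base = 2 × $1,991 = $3,982. income exceeds $93,700 by $9,500, which is 19 full-or-partial $500 increments; reduction = 19 × $100 = $1,900, leaving $2,082.
Working Family Credit: $103,200 meets or exceeds the $60,100 cutoff, so the credit is $0.
Total: $2,082 + $0 = $2,082.

$2,082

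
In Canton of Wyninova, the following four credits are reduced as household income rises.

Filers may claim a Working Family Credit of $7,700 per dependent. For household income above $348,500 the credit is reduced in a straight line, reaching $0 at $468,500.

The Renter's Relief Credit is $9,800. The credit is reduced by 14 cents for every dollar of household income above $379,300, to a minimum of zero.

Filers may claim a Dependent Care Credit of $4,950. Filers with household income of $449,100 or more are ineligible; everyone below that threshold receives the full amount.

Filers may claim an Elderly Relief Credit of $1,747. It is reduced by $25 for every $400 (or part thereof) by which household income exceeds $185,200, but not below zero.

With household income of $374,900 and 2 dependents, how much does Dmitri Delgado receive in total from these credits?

Working Family Credit: base = 2 × $7,700 = $15,400. $374,900 is $26,400 into a $120,000 phase-out range, leaving 93,600/120,000 of the credit: $15,400 × 93,600/120,000 = $12,012.
Renter's Relief Credit: $374,900 is at or below the $379,300 threshold, so the full $9,800 applies.
Dependent Care Credit: $374,900 is below the $449,100 cutoff, so the full $4,950 applies.
Elderly Relief Credit: income exceeds $185,200 by $189,700 → 475 increments × $25 = $11,875 ≥ base, so the credit is $0.
Total: $12,012 + $9,800 + $4,950 + $0 = $26,762.

$26,762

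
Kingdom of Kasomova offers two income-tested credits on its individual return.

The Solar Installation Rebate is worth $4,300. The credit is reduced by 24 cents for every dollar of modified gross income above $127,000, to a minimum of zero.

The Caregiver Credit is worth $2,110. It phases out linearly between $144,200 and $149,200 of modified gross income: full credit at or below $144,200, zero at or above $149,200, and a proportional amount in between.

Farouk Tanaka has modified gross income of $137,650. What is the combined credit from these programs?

$3,854

Solar Installation Rebate: 24% of the $10,650 excess over $127,000 is $2,556; credit = $4,300 − $2,556 = $1,744.
Caregiver Credit: $137,650 is at or below the $144,200 threshold, so the full $2,110 applies.
Total: $1,744 + $2,110 = $3,854.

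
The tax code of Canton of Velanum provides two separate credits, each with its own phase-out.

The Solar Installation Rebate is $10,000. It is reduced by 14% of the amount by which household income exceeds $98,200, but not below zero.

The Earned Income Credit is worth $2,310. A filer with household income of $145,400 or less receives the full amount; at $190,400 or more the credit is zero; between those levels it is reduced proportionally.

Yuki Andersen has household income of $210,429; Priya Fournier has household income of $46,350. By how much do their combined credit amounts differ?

Yuki ($210,429): Solar Installation Rebate: 14% of the $112,229 excess over $98,200 is $15,712.06 ≥ base, so the credit is $0. Earned Income Credit: $210,429 is at or above $190,400, so the credit is $0. total $0 + $0 = $0
Priya ($46,350): Solar Installation Rebate: $46,350 is at or below the $98,200 threshold, so the full $10,000 applies. Earned Income Credit: $46,350 is at or below the $145,400 threshold, so the full $2,310 applies. total $10,000 + $2,310 = $12,310
Difference: |$0 − $12,310| = $12,310.

$12,310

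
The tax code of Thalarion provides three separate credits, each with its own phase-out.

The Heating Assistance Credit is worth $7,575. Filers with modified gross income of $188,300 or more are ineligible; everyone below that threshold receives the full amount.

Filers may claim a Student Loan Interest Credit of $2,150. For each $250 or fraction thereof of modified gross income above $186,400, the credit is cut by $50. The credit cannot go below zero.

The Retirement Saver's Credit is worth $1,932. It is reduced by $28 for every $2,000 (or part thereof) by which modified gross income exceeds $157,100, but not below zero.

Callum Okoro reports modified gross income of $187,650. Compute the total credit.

$10,959

Heating Assistance Credit: $187,650 is below the $188,300 cutoff, so the full $7,575 applies.
Student Loan Interest Credit: income exceeds $186,400 by $1,250, which is 5 full-or-partial $250 increments; reduction = 5 × $50 = $250, leaving $1,900.
Retirement Saver's Credit: income exceeds $157,100 by $30,550, which is 16 full-or-partial $2,000 increments; reduction = 16 × $28 = $448, leaving $1,484.
Total: $7,575 + $1,900 + $1,484 = $10,959.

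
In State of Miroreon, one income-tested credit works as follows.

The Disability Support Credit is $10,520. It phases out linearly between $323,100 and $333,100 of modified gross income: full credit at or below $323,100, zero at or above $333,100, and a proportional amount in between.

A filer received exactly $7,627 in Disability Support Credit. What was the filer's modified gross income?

$7,627 is 7,627/10,520 of the full $10,520, so 2,893/10,520 of the $10,000 range has been used: income = $323,100 + $10,000 × 2,893/10,520 = $325,850.

$325,850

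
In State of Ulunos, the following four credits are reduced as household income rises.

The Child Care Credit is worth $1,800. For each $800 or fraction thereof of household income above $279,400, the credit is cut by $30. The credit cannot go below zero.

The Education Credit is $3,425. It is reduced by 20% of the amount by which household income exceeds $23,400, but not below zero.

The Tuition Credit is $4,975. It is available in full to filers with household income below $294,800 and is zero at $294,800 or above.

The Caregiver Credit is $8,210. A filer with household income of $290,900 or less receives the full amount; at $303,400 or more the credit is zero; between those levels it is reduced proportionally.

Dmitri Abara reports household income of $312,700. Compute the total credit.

Child Care Credit: income exceeds $279,400 by $33,300, which is 42 full-or-partial $800 increments; reduction = 42 × $30 = $1,260, leaving $540.
Education Credit: 20% of the $289,300 excess over $23,400 is $57,860 ≥ base, so the credit is $0.
Tuition Credit: $312,700 meets or exceeds the $294,800 cutoff, so the credit is $0.
Caregiver Credit: $312,700 is at or above $303,400, so the credit is $0.
Total: $540 + $0 + $0 + $0 = $540.

$540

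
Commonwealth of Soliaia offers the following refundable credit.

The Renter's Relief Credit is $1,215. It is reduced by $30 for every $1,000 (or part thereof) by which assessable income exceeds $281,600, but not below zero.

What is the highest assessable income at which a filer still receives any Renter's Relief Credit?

$321,600

After 40 increments the reduction is 40 × $30 = $1,200, leaving $15; one more increment wipes it out. Increment 40 ends at excess 40 × $1,000 = $40,000, so the highest qualifying income is $281,600 + $40,000 = $321,600.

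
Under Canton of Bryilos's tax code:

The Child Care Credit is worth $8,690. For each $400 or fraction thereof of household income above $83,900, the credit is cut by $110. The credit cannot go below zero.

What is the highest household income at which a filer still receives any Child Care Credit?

After 78 increments the reduction is 78 × $110 = $8,580, leaving $110; one more increment wipes it out. Increment 78 ends at excess 78 × $400 = $31,200, so the highest qualifying income is $83,900 + $31,200 = $115,100.

$115,100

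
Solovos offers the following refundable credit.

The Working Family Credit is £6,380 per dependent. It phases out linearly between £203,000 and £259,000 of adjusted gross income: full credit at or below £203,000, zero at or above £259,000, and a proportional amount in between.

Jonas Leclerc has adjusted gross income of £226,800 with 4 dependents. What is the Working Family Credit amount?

Working Family Credit: base = 4 × £6,380 = £25,520. £226,800 is £23,800 into a £56,000 phase-out range, leaving 32,200/56,000 of the credit: £25,520 × 32,200/56,000 = £14,674.

£14,674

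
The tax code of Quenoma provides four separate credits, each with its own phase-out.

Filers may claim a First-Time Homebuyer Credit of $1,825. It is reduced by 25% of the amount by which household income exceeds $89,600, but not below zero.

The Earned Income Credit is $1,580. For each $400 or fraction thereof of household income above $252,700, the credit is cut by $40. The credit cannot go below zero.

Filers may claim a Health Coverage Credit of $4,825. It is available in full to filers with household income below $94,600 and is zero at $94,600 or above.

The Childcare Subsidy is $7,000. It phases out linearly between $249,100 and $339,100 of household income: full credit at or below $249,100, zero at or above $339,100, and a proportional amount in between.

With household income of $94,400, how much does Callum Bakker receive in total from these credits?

$14,030

First-Time Homebuyer Credit: 25% of the $4,800 excess over $89,600 is $1,200; credit = $1,825 − $1,200 = $625.
Earned Income Credit: $94,400 is at or below the $252,700 threshold, so the full $1,580 applies.
Health Coverage Credit: $94,400 is below the $94,600 cutoff, so the full $4,825 applies.
Childcare Subsidy: $94,400 is at or below the $249,100 threshold, so the full $7,000 applies.
Total: $625 + $1,580 + $4,825 + $7,000 = $14,030.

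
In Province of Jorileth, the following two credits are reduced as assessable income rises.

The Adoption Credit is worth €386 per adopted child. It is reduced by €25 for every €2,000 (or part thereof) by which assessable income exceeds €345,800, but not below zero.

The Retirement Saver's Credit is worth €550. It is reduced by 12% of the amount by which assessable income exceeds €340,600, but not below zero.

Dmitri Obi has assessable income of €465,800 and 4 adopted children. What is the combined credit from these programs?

€44

Adoption Credit: base = 4 × €386 = €1,544. income exceeds €345,800 by €120,000, which is 60 full-or-partial €2,000 increments; reduction = 60 × €25 = €1,500, leaving €44.
Retirement Saver's Credit: 12% of the €125,200 excess over €340,600 is €15,024 ≥ base, so the credit is €0.
Total: €44 + €0 = €44.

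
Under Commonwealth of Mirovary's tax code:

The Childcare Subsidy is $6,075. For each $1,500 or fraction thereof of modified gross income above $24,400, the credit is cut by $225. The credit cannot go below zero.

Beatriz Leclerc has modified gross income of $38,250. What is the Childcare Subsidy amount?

$3,825

Childcare Subsidy: income exceeds $24,400 by $13,850, which is 10 full-or-partial $1,500 increments; reduction = 10 × $225 = $2,250, leaving $3,825.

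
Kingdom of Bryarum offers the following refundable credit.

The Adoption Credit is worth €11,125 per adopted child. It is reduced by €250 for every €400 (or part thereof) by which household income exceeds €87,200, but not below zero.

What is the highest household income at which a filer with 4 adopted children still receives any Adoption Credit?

€158,000

Full credit = 4 × €11,125 = €44,500.
After 177 increments the reduction is 177 × €250 = €44,250, leaving €250; one more increment wipes it out. Increment 177 ends at excess 177 × €400 = €70,800, so the highest qualifying income is €87,200 + €70,800 = €158,000.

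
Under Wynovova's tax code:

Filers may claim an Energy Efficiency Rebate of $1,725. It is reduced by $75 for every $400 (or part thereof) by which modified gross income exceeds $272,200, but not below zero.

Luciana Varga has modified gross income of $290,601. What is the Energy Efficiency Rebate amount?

$0

Energy Efficiency Rebate: income exceeds $272,200 by $18,401 → 47 increments × $75 = $3,525 ≥ base, so the credit is $0.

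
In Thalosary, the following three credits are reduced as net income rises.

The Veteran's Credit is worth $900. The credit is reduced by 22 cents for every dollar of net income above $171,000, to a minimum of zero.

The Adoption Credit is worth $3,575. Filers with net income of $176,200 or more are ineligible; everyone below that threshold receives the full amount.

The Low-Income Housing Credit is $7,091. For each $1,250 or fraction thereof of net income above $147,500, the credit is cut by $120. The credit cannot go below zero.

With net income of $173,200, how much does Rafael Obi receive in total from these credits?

$8,562

Veteran's Credit: 22% of the $2,200 excess over $171,000 is $484; credit = $900 − $484 = $416.
Adoption Credit: $173,200 is below the $176,200 cutoff, so the full $3,575 applies.
Low-Income Housing Credit: income exceeds $147,500 by $25,700, which is 21 full-or-partial $1,250 increments; reduction = 21 × $120 = $2,520, leaving $4,571.
Total: $416 + $3,575 + $4,571 = $8,562.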